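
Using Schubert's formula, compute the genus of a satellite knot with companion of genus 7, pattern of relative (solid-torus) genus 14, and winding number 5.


Schubert: g(satellite) = g_rel(pattern) + |winding| * g(companion),
where g_rel(pattern) is the genus of the pattern relative to the solid torus.
= 14 + 5 * 7
= 14 + 35 = 49

49


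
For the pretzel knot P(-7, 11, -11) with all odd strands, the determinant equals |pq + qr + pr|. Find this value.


Step 1: Compute pq + qr + pr.
pq = (-7)*11 = -77
qr = 11*(-11) = -121
pr = (-7)*(-11) = 77
pq + qr + pr = -77 + (-121) + 77 = -121
Step 2: Take absolute value.
det(P(-7,11,-11)) = |-121| = 121

121


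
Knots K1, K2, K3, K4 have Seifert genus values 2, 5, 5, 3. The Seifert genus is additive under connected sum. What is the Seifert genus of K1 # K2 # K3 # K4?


The Seifert genus is additive under connected sum.
Seifert genus(K1 # K2 # K3 # K4) = (2) + (5) + (5) + (3)
= 15

15


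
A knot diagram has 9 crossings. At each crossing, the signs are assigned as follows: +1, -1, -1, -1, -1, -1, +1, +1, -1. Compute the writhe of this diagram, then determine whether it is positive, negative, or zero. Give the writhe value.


Step 1: Count positive crossings (+1).
Positive crossings: 3
Step 2: Count negative crossings (-1).
Negative crossings: 6
Step 3: Writhe = (positive) - (negative)
w = 3 - 6 = -3
Step 4: |w| = 3, and w is negative

-3


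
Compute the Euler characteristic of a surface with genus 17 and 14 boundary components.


chi = 2 - 2g - b
= 2 - 2*17 - 14
= 2 - 34 - 14 = -46

-46


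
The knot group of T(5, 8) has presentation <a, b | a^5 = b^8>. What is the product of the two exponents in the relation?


The relation is a^5 = b^8.
Product of exponents = 5 * 8
= 40

40


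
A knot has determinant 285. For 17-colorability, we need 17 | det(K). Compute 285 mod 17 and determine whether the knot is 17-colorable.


Step 1: A knot is p-colorable if and only if p divides its determinant.
Step 2: Compute 285 mod 17.
285 = 16 * 17 + 13
Step 3: 285 mod 17 = 13
Step 4: The knot is 17-colorable: no

13


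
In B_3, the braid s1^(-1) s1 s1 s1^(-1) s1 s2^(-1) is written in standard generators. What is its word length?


The word length counts the number of generators (including inverses).
Listing each generator: s1^(-1), s1, s1, s1^(-1), s1, s2^(-1)
There are 6 generators in this braid word.

6


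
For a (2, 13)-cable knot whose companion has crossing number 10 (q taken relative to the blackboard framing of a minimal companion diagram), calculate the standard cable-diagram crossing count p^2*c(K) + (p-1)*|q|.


Step 1: Each of the c(K) crossings of the companion diagram becomes p*p = p^2 crossings among the p parallel strands, and each of the |q| twists s_1 s_2 ... s_(p-1) adds (p-1) crossings.
  Crossings = p^2 * c(K) + (p-1)*|q|
Step 2: = 2^2 * 10 + (2-1)*13
Step 3: = 4*10 + 1*13
Step 4: = 40 + 13 = 53

53


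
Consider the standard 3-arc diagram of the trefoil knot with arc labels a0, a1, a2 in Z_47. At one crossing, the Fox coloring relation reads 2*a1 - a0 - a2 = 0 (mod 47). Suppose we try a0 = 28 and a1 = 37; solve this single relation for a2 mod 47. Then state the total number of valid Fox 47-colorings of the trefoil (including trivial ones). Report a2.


Step 1: Apply the given crossing relation 2*a1 - a0 - a2 = 0 (mod 47).
  a2 = 2*a1 - a0 mod 47
  a2 = 2*37 - 28 mod 47
  a2 = 74 - 28 mod 47
  a2 = 46 mod 47 = 46
Step 2: The trefoil has determinant 3.
  Number of Fox p-colorings (p prime) is p^2 if p = 3, else p.
  Since 47 does not divide 3, only trivial (constant) colorings exist.
  (So the trial a0 = 28, a1 = 37 with a0 != a1 does NOT extend to a valid coloring of the whole trefoil: the other two crossing relations require 3*(a1 - a0) = 0 (mod 47), which fails.)
  Total colorings = 47
Step 3: a2 = 46, total Fox 47-colorings = 47

46


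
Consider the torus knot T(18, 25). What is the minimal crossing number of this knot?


For a torus knot T(p, q) with gcd(p,q)=1,
the crossing number is min(p*(q-1), q*(p-1)).
p*(q-1) = 18*24 = 432
q*(p-1) = 25*17 = 425
min(432, 425) = 425

425


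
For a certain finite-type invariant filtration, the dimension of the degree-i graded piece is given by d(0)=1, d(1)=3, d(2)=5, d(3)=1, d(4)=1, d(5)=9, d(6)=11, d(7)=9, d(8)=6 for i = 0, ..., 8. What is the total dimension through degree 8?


Total dimension = d(0) + d(1) + ... + d(8)
= 1 + 3 + 5 + 1 + 1 + 9 + 11 + 9 + 6
= 46

46


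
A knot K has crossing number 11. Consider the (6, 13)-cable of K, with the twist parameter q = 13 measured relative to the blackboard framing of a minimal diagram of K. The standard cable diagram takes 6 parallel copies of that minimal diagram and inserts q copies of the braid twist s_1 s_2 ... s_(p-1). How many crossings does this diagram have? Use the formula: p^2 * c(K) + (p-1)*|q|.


Step 1: Each of the c(K) crossings of the companion diagram becomes p*p = p^2 crossings among the p parallel strands, and each of the |q| twists s_1 s_2 ... s_(p-1) adds (p-1) crossings.
  Crossings = p^2 * c(K) + (p-1)*|q|
Step 2: = 6^2 * 11 + (6-1)*13
Step 3: = 36*11 + 5*13
Step 4: = 396 + 65 = 461

461


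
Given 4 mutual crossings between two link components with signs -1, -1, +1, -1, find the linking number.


Step 1: Count positive crossings: 1
Step 2: Count negative crossings: 3
Step 3: Sum of signs = 1 - 3 = -2
Step 4: Linking number = sum/2 = -2/2 = -1

-1


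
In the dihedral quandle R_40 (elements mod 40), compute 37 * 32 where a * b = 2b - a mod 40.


37 * 32 = 2*32 - 37 mod 40
= 64 - 37 mod 40
= 27 mod 40 = 27

27


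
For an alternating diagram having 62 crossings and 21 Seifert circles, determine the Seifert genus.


For alternating knots, g = (c - s + 1)/2.
= (62 - 21 + 1)/2
= 42/2 = 21

21


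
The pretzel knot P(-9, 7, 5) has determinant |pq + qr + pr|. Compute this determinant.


Step 1: Compute pq + qr + pr.
pq = (-9)*7 = -63
qr = 7*5 = 35
pr = (-9)*5 = -45
pq + qr + pr = -63 + 35 + (-45) = -73
Step 2: Take absolute value.
det(P(-9,7,5)) = |-73| = 73

73


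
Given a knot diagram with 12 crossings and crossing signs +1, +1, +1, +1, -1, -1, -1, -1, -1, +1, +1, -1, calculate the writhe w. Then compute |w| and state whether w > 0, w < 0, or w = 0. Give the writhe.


Step 1: Count positive crossings (+1).
Positive crossings: 6
Step 2: Count negative crossings (-1).
Negative crossings: 6
Step 3: Writhe = (positive) - (negative)
w = 6 - 6 = 0
Step 4: |w| = 0, and w is zero

0


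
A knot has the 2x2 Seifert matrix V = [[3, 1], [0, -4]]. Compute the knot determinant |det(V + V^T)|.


Step 1: Form V + V^T where V = [[3, 1], [0, -4]]
  V^T = [[3, 0], [1, -4]]
  V + V^T = [[6, 1], [1, -8]]
Step 2: det(V + V^T) = 6*(-8) - 1*1
  = -48 - 1 = -49
Step 3: Knot determinant = |det(V + V^T)| = |-49| = 49

49


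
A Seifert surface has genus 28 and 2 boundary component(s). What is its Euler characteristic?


chi = 2 - 2g - b
= 2 - 2*28 - 2
= 2 - 56 - 2 = -56

-56


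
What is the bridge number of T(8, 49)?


The bridge number of T(p,q) is min(p,q).
min(8, 49) = 8

8


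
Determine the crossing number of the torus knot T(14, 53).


For a torus knot T(p, q) with gcd(p,q)=1,
the crossing number is min(p*(q-1), q*(p-1)).
p*(q-1) = 14*52 = 728
q*(p-1) = 53*13 = 689
min(728, 689) = 689

689


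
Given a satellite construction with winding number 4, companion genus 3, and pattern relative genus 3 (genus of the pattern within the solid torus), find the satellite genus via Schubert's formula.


Schubert: g(satellite) = g_rel(pattern) + |winding| * g(companion),
where g_rel(pattern) is the genus of the pattern relative to the solid torus.
= 3 + 4 * 3
= 3 + 12 = 15

15


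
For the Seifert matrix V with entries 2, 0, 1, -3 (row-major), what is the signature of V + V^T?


Step 1: V + V^T = [[4, 1], [1, -6]]
Step 2: trace = -2, det = -25
Step 3: Discriminant = (-2)^2 - 4*(-25) = 104
Step 4: Eigenvalues: 4.09902, -6.09902
Step 5: Signature = (# positive eigenvalues) - (# negative eigenvalues) = 0

0


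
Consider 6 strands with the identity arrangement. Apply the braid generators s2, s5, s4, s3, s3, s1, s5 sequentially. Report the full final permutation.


Starting with identity [1, 2, 3, 4, 5, 6].
Apply generators in sequence:
  After s2: [1, 3, 2, 4, 5, 6]
  After s5: [1, 3, 2, 4, 6, 5]
  After s4: [1, 3, 2, 6, 4, 5]
  After s3: [1, 3, 6, 2, 4, 5]
  After s3: [1, 3, 2, 6, 4, 5]
  After s1: [3, 1, 2, 6, 4, 5]
  After s5: [3, 1, 2, 6, 5, 4]
Final permutation: [3, 1, 2, 6, 5, 4]

[3, 1, 2, 6, 5, 4]


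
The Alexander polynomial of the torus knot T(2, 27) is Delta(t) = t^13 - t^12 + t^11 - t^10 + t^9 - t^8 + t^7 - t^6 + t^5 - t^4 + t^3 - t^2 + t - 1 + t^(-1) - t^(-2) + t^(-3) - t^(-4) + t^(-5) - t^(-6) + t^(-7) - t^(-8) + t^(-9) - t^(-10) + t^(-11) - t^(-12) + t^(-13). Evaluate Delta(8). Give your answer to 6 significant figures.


Substituting t = 8 into Delta(t) = t^13 - t^12 + t^11 - t^10 + t^9 - t^8 + t^7 - t^6 + t^5 - t^4 + t^3 - t^2 + t - 1 + t^(-1) - t^(-2) + t^(-3) - t^(-4) + t^(-5) - t^(-6) + t^(-7) - t^(-8) + t^(-9) - t^(-10) + t^(-11) - t^(-12) + t^(-13):
Term values: (549755813888) + (-68719476736) + (8589934592) + (-1073741824) + (134217728) + (-16777216) + (2097152) + (-262144) + (32768) + (-4096) + (512) + (-64) + (8) + (-1) + (0.125) + (-0.015625) + (0.00195312) + (-0.000244141) + (3.05176e-05) + (-3.8147e-06) + (4.76837e-07) + (-5.96046e-08) + (7.45058e-09) + (-9.31323e-10) + (1.16415e-10) + (-1.45519e-11) + (1.81899e-12)
Sum = 4.886718346e+11
Rounded to 6 significant figures: 4.88672e+11

4.88672e+11


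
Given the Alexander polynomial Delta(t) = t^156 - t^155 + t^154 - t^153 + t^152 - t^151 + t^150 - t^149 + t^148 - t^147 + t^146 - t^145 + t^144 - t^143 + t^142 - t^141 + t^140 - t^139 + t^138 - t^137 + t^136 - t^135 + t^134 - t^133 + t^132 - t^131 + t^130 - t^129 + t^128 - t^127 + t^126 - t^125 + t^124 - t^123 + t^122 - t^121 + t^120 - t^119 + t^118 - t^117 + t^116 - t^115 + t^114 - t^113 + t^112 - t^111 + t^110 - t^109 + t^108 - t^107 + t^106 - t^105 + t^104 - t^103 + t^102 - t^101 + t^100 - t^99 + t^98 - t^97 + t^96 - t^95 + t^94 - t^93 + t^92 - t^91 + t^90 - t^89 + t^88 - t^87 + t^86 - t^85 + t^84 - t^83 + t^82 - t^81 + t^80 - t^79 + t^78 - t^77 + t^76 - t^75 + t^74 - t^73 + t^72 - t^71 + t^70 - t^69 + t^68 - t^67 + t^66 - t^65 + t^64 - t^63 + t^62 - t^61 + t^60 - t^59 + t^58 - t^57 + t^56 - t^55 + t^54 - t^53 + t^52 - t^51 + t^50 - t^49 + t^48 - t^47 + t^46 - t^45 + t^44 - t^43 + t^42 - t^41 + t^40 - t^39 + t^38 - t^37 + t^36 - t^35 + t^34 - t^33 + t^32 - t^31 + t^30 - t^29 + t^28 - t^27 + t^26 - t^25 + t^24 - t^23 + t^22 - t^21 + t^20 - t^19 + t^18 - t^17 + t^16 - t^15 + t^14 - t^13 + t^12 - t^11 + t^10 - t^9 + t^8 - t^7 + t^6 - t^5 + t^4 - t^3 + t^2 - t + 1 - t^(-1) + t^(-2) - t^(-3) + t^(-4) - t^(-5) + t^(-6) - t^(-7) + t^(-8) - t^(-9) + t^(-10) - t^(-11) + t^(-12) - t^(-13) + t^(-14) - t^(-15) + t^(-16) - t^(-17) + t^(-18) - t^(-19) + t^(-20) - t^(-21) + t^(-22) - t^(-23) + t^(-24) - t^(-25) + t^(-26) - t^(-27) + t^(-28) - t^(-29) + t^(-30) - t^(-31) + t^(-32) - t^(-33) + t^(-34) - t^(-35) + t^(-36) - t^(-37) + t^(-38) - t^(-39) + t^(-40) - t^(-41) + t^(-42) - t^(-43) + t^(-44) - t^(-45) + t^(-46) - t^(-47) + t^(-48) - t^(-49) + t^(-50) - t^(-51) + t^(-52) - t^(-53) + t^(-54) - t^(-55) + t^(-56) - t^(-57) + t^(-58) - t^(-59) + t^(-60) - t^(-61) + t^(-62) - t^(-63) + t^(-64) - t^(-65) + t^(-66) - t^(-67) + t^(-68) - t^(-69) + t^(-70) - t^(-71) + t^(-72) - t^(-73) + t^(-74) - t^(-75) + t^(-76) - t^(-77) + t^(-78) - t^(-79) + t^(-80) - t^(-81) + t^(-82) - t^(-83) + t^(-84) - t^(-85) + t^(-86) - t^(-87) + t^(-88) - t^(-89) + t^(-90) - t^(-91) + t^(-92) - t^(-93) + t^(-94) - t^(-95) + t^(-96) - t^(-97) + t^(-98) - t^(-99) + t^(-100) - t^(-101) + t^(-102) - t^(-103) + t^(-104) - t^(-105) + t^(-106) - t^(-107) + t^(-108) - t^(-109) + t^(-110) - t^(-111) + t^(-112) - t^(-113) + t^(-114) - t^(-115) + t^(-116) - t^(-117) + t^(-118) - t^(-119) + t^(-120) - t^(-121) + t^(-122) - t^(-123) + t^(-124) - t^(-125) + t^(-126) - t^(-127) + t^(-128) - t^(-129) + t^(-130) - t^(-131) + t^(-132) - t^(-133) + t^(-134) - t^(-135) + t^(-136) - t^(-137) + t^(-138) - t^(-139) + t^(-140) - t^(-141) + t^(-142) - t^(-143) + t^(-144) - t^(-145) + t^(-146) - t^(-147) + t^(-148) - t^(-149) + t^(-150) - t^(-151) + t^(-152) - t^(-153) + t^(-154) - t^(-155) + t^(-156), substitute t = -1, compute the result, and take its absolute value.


Step 1: The polynomial has 313 terms with alternating signs, exponents from 156 down to -156.
Step 2: Substitute t = -1. The i-th term has coefficient (-1)^i and exponent (m-i),
  so its value is (-1)^i * (-1)^(m-i) = (-1)^m = 1 for every i.
Step 3: All 313 terms equal 1, so Delta(-1) = 313 * (1) = 313
Step 4: |Delta(-1)| = 313

313


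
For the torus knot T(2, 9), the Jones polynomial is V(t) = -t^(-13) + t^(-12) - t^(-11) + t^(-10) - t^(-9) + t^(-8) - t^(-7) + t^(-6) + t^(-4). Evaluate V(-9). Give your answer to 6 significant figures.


Substituting t = -9 into V(t) = -t^(-13) + t^(-12) - t^(-11) + t^(-10) - t^(-9) + t^(-8) - t^(-7) + t^(-6) + t^(-4):
  (-)t^(-13) = 3.93412e-13
  (+)t^(-12) = 3.54071e-12
  (-)t^(-11) = 3.18664e-11
  (+)t^(-10) = 2.86797e-10
  (-)t^(-9) = 2.58117e-09
  (+)t^(-8) = 2.32306e-08
  (-)t^(-7) = 2.09075e-07
  (+)t^(-6) = 1.88168e-06
  (+)t^(-4) = 0.000152416
Sum = (3.93412e-13) + (3.54071e-12) + (3.18664e-11) + (2.86797e-10) + (2.58117e-09) + (2.32306e-08) + (2.09075e-07) + (1.88168e-06) + (0.000152416)
= 0.0001545326762
Rounded to 6 significant figures: 0.000154533

0.000154533


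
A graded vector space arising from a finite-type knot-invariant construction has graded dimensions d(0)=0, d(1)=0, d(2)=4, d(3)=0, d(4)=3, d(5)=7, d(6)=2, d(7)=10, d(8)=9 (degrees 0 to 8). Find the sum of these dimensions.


Total dimension = d(0) + d(1) + ... + d(8)
= 0 + 0 + 4 + 0 + 3 + 7 + 2 + 10 + 9
= 35

35


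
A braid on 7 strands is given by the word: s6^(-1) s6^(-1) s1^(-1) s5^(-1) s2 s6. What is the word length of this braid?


The word length counts the number of generators (including inverses).
Listing each generator: s6^(-1), s6^(-1), s1^(-1), s5^(-1), s2, s6
There are 6 generators in this braid word.

6


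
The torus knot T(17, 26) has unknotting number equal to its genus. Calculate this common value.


For a torus knot T(p,q), both the unknotting number and genus equal (p-1)(q-1)/2.
= (17-1)(26-1)/2
= 16*25/2
= 400/2 = 200

200


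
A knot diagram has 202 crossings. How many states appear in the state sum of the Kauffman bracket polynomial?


Each crossing contributes 2 choices (A-smoothing or B-smoothing).
Total states = 2^202 = 6427752177035961102167848369364650410088811975131171341205504

6427752177035961102167848369364650410088811975131171341205504


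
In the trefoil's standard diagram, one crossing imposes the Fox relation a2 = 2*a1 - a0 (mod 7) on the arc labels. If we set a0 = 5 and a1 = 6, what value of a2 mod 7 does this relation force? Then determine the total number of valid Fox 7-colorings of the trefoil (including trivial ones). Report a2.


Step 1: Apply the given crossing relation 2*a1 - a0 - a2 = 0 (mod 7).
  a2 = 2*a1 - a0 mod 7
  a2 = 2*6 - 5 mod 7
  a2 = 12 - 5 mod 7
  a2 = 7 mod 7 = 0
Step 2: The trefoil has determinant 3.
  Number of Fox p-colorings (p prime) is p^2 if p = 3, else p.
  Since 7 does not divide 3, only trivial (constant) colorings exist.
  (So the trial a0 = 5, a1 = 6 with a0 != a1 does NOT extend to a valid coloring of the whole trefoil: the other two crossing relations require 3*(a1 - a0) = 0 (mod 7), which fails.)
  Total colorings = 7
Step 3: a2 = 0, total Fox 7-colorings = 7

0


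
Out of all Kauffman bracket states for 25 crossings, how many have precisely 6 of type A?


We choose which 6 of 25 crossings get A-smoothings.
C(25, 6) = 25! / (6! * 19!)
= 177100

177100


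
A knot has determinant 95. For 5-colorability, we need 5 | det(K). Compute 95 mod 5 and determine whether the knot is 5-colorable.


Step 1: A knot is p-colorable if and only if p divides its determinant.
Step 2: Compute 95 mod 5.
95 = 19 * 5 + 0
Step 3: 95 mod 5 = 0
Step 4: The knot is 5-colorable: yes

0


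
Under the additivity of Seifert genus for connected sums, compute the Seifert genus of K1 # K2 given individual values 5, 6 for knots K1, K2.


The Seifert genus is additive under connected sum.
Seifert genus(K1 # K2) = (5) + (6)
= 11

11


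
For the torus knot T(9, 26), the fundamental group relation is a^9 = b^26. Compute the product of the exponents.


The relation is a^9 = b^26.
Product of exponents = 9 * 26
= 234

234


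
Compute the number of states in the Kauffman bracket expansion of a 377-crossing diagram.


Each crossing contributes 2 choices (A-smoothing or B-smoothing).
Total states = 2^377 = 307828173409331868845930000782371982852185463050511302093346042220669701339821957901673955116288403443801781174272

307828173409331868845930000782371982852185463050511302093346042220669701339821957901673955116288403443801781174272


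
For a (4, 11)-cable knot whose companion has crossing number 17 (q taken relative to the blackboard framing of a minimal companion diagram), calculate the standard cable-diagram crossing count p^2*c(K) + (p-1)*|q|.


Step 1: Each of the c(K) crossings of the companion diagram becomes p*p = p^2 crossings among the p parallel strands, and each of the |q| twists s_1 s_2 ... s_(p-1) adds (p-1) crossings.
  Crossings = p^2 * c(K) + (p-1)*|q|
Step 2: = 4^2 * 17 + (4-1)*11
Step 3: = 16*17 + 3*11
Step 4: = 272 + 33 = 305

305


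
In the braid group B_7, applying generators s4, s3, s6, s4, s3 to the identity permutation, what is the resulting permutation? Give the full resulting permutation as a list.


Starting with identity [1, 2, 3, 4, 5, 6, 7].
Apply generators in sequence:
  After s4: [1, 2, 3, 5, 4, 6, 7]
  After s3: [1, 2, 5, 3, 4, 6, 7]
  After s6: [1, 2, 5, 3, 4, 7, 6]
  After s4: [1, 2, 5, 4, 3, 7, 6]
  After s3: [1, 2, 4, 5, 3, 7, 6]
Final permutation: [1, 2, 4, 5, 3, 7, 6]

[1, 2, 4, 5, 3, 7, 6]


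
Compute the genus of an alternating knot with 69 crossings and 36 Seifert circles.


For alternating knots, g = (c - s + 1)/2.
= (69 - 36 + 1)/2
= 34/2 = 17

17


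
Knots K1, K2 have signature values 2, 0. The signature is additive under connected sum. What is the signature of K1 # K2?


The signature is additive under connected sum.
signature(K1 # K2) = (2) + (0)
= 2

2


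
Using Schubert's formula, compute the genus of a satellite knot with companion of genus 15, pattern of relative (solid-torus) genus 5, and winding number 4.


Schubert: g(satellite) = g_rel(pattern) + |winding| * g(companion),
where g_rel(pattern) is the genus of the pattern relative to the solid torus.
= 5 + 4 * 15
= 5 + 60 = 65

65


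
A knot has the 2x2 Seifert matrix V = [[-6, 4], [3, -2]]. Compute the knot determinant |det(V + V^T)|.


Step 1: Form V + V^T where V = [[-6, 4], [3, -2]]
  V^T = [[-6, 3], [4, -2]]
  V + V^T = [[-12, 7], [7, -4]]
Step 2: det(V + V^T) = (-12)*(-4) - 7*7
  = 48 - 49 = -1
Step 3: Knot determinant = |det(V + V^T)| = |-1| = 1

1


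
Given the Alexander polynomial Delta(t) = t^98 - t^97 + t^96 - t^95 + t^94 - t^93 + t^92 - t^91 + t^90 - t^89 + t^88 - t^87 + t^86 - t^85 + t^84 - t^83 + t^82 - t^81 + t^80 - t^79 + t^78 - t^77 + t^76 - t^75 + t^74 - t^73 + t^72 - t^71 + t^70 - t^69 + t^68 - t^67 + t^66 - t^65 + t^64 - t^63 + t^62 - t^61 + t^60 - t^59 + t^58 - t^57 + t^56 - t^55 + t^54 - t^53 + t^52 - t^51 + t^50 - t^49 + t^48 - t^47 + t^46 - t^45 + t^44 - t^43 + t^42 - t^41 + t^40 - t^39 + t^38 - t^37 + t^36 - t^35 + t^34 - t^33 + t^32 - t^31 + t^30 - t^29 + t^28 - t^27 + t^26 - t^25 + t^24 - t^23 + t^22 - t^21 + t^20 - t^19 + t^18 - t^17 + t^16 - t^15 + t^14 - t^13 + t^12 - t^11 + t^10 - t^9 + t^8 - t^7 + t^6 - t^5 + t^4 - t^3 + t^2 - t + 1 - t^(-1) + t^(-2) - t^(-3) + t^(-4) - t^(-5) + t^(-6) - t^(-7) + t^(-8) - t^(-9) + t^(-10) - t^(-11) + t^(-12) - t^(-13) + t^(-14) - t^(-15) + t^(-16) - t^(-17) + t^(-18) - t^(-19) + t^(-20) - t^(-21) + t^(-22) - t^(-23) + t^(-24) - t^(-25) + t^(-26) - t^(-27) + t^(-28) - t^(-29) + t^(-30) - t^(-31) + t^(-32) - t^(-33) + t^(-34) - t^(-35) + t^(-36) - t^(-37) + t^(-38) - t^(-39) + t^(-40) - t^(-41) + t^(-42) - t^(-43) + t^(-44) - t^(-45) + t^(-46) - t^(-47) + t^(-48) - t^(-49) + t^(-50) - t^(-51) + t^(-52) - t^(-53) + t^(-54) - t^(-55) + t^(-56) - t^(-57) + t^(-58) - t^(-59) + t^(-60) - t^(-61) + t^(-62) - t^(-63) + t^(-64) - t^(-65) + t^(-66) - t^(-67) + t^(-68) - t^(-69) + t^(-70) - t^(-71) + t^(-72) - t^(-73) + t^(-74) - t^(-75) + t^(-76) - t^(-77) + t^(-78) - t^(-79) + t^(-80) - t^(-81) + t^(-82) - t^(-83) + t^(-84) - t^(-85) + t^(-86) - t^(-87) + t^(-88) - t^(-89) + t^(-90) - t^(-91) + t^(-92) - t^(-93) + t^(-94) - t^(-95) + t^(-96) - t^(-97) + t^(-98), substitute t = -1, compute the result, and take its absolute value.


Step 1: The polynomial has 197 terms with alternating signs, exponents from 98 down to -98.
Step 2: Substitute t = -1. The i-th term has coefficient (-1)^i and exponent (m-i),
  so its value is (-1)^i * (-1)^(m-i) = (-1)^m = 1 for every i.
Step 3: All 197 terms equal 1, so Delta(-1) = 197 * (1) = 197
Step 4: |Delta(-1)| = 197

197


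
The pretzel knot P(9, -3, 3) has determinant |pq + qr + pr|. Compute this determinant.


Step 1: Compute pq + qr + pr.
pq = 9*(-3) = -27
qr = (-3)*3 = -9
pr = 9*3 = 27
pq + qr + pr = -27 + (-9) + 27 = -9
Step 2: Take absolute value.
det(P(9,-3,3)) = |-9| = 9

9


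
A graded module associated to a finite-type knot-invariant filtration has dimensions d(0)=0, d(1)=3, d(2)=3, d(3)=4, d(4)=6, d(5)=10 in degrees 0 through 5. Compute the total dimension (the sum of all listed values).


Total dimension = d(0) + d(1) + ... + d(5)
= 0 + 3 + 3 + 4 + 6 + 10
= 26

26


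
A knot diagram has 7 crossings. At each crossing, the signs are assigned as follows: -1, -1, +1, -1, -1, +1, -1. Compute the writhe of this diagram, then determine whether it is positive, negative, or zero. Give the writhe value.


Step 1: Count positive crossings (+1).
Positive crossings: 2
Step 2: Count negative crossings (-1).
Negative crossings: 5
Step 3: Writhe = (positive) - (negative)
w = 2 - 5 = -3
Step 4: |w| = 3, and w is negative

-3


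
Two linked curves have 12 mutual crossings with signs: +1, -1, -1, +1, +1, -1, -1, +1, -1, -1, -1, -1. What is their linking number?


Step 1: Count positive crossings: 4
Step 2: Count negative crossings: 8
Step 3: Sum of signs = 4 - 8 = -4
Step 4: Linking number = sum/2 = -4/2 = -2

-2


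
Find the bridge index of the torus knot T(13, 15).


The bridge number of T(p,q) is min(p,q).
min(13, 15) = 13

13


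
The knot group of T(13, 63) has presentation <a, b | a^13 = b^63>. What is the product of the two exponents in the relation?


The relation is a^13 = b^63.
Product of exponents = 13 * 63
= 819

819


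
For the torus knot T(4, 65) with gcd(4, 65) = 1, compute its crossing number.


For a torus knot T(p, q) with gcd(p,q)=1,
the crossing number is min(p*(q-1), q*(p-1)).
p*(q-1) = 4*64 = 256
q*(p-1) = 65*3 = 195
min(256, 195) = 195

195


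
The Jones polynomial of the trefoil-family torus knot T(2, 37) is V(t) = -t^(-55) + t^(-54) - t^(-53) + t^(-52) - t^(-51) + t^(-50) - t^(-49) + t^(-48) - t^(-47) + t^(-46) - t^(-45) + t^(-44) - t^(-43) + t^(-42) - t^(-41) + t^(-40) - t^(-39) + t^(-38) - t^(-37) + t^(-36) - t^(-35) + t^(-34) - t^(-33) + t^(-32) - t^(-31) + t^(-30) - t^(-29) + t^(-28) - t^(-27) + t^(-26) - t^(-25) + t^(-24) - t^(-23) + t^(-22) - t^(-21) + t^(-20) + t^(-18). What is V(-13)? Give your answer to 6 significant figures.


Substituting t = -13 into V(t) = -t^(-55) + t^(-54) - t^(-53) + t^(-52) - t^(-51) + t^(-50) - t^(-49) + t^(-48) - t^(-47) + t^(-46) - t^(-45) + t^(-44) - t^(-43) + t^(-42) - t^(-41) + t^(-40) - t^(-39) + t^(-38) - t^(-37) + t^(-36) - t^(-35) + t^(-34) - t^(-33) + t^(-32) - t^(-31) + t^(-30) - t^(-29) + t^(-28) - t^(-27) + t^(-26) - t^(-25) + t^(-24) - t^(-23) + t^(-22) - t^(-21) + t^(-20) + t^(-18):
  (-)t^(-55) = 5.40898e-62
  (+)t^(-54) = 7.03168e-61
  (-)t^(-53) = 9.14118e-60
  (+)t^(-52) = 1.18835e-58
  (-)t^(-51) = 1.54486e-57
  (+)t^(-50) = 2.00832e-56
  (-)t^(-49) = 2.61081e-55
  (+)t^(-48) = 3.39406e-54
  (-)t^(-47) = 4.41227e-53
  (+)t^(-46) = 5.73596e-52
  (-)t^(-45) = 7.45674e-51
  (+)t^(-44) = 9.69377e-50
  (-)t^(-43) = 1.26019e-48
  (+)t^(-42) = 1.63825e-47
  (-)t^(-41) = 2.12972e-46
  (+)t^(-40) = 2.76864e-45
  (-)t^(-39) = 3.59923e-44
  (+)t^(-38) = 4.679e-43
  (-)t^(-37) = 6.08269e-42
  (+)t^(-36) = 7.9075e-41
  (-)t^(-35) = 1.02798e-39
  (+)t^(-34) = 1.33637e-38
  (-)t^(-33) = 1.73728e-37
  (+)t^(-32) = 2.25846e-36
  (-)t^(-31) = 2.936e-35
  (+)t^(-30) = 3.8168e-34
  (-)t^(-29) = 4.96184e-33
  (+)t^(-28) = 6.45039e-32
  (-)t^(-27) = 8.38551e-31
  (+)t^(-26) = 1.09012e-29
  (-)t^(-25) = 1.41715e-28
  (+)t^(-24) = 1.8423e-27
  (-)t^(-23) = 2.39499e-26
  (+)t^(-22) = 3.11348e-25
  (-)t^(-21) = 4.04753e-24
  (+)t^(-20) = 5.26178e-23
  (+)t^(-18) = 8.89241e-21
Sum = (5.40898e-62) + (7.03168e-61) + (9.14118e-60) + (1.18835e-58) + (1.54486e-57) + (2.00832e-56) + (2.61081e-55) + (3.39406e-54) + (4.41227e-53) + (5.73596e-52) + (7.45674e-51) + (9.69377e-50) + (1.26019e-48) + (1.63825e-47) + (2.12972e-46) + (2.76864e-45) + (3.59923e-44) + (4.679e-43) + (6.08269e-42) + (7.9075e-41) + (1.02798e-39) + (1.33637e-38) + (1.73728e-37) + (2.25846e-36) + (2.936e-35) + (3.8168e-34) + (4.96184e-33) + (6.45039e-32) + (8.38551e-31) + (1.09012e-29) + (1.41715e-28) + (1.8423e-27) + (2.39499e-26) + (3.11348e-25) + (4.04753e-24) + (5.26178e-23) + (8.89241e-21)
= 8.949416339e-21
Rounded to 6 significant figures: 8.94942e-21

8.94942e-21


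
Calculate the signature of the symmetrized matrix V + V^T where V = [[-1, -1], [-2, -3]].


Step 1: V + V^T = [[-2, -3], [-3, -6]]
Step 2: trace = -8, det = 3
Step 3: Discriminant = (-8)^2 - 4*3 = 52
Step 4: Eigenvalues: -0.394449, -7.60555
Step 5: Signature = (# positive eigenvalues) - (# negative eigenvalues) = -2

-2


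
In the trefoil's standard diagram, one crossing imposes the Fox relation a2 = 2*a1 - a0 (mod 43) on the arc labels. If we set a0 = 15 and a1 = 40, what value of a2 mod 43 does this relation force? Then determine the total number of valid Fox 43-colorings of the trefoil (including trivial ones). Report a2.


Step 1: Apply the given crossing relation 2*a1 - a0 - a2 = 0 (mod 43).
  a2 = 2*a1 - a0 mod 43
  a2 = 2*40 - 15 mod 43
  a2 = 80 - 15 mod 43
  a2 = 65 mod 43 = 22
Step 2: The trefoil has determinant 3.
  Number of Fox p-colorings (p prime) is p^2 if p = 3, else p.
  Since 43 does not divide 3, only trivial (constant) colorings exist.
  (So the trial a0 = 15, a1 = 40 with a0 != a1 does NOT extend to a valid coloring of the whole trefoil: the other two crossing relations require 3*(a1 - a0) = 0 (mod 43), which fails.)
  Total colorings = 43
Step 3: a2 = 22, total Fox 43-colorings = 43

22


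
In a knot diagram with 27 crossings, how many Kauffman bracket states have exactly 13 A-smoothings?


We choose which 13 of 27 crossings get A-smoothings.
C(27, 13) = 27! / (13! * 14!)
= 20058300

20058300


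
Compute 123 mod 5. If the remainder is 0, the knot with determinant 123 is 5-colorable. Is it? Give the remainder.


Step 1: A knot is p-colorable if and only if p divides its determinant.
Step 2: Compute 123 mod 5.
123 = 24 * 5 + 3
Step 3: 123 mod 5 = 3
Step 4: The knot is 5-colorable: no

3


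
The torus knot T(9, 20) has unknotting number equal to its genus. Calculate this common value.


For a torus knot T(p,q), both the unknotting number and genus equal (p-1)(q-1)/2.
= (9-1)(20-1)/2
= 8*19/2
= 152/2 = 76

76


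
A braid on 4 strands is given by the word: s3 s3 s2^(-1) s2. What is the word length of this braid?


The word length counts the number of generators (including inverses).
Listing each generator: s3, s3, s2^(-1), s2
There are 4 generators in this braid word.

4


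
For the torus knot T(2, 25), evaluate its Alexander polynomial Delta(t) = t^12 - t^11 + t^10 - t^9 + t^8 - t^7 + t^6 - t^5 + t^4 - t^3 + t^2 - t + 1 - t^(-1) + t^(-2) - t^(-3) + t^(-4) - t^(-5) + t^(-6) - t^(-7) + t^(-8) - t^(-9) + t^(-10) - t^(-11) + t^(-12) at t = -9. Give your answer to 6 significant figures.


Substituting t = -9 into Delta(t) = t^12 - t^11 + t^10 - t^9 + t^8 - t^7 + t^6 - t^5 + t^4 - t^3 + t^2 - t + 1 - t^(-1) + t^(-2) - t^(-3) + t^(-4) - t^(-5) + t^(-6) - t^(-7) + t^(-8) - t^(-9) + t^(-10) - t^(-11) + t^(-12):
Term values: (282429536481) + (31381059609) + (3486784401) + (387420489) + (43046721) + (4782969) + (531441) + (59049) + (6561) + (729) + (81) + (9) + (1) + (0.111111) + (0.0123457) + (0.00137174) + (0.000152416) + (1.69351e-05) + (1.88168e-06) + (2.09075e-07) + (2.32306e-08) + (2.58117e-09) + (2.86797e-10) + (3.18664e-11) + (3.54071e-12)
Sum = 3.177332285e+11
Rounded to 6 significant figures: 3.17733e+11

3.17733e+11


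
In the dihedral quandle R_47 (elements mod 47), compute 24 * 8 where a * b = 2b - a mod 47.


24 * 8 = 2*8 - 24 mod 47
= 16 - 24 mod 47
= -8 mod 47 = 39

39


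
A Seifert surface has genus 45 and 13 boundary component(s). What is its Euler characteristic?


chi = 2 - 2g - b
= 2 - 2*45 - 13
= 2 - 90 - 13 = -101

-101


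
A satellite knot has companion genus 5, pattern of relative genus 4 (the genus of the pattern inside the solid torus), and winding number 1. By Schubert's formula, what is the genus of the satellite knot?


Schubert: g(satellite) = g_rel(pattern) + |winding| * g(companion),
where g_rel(pattern) is the genus of the pattern relative to the solid torus.
= 4 + 1 * 5
= 4 + 5 = 9

9


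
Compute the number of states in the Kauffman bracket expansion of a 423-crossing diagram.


Each crossing contributes 2 choices (A-smoothing or B-smoothing).
Total states = 2^423 = 21661481985318866090456360813617841433097164651373566993519371723551728967231450179999800047688590453885868835635965404913860608

21661481985318866090456360813617841433097164651373566993519371723551728967231450179999800047688590453885868835635965404913860608


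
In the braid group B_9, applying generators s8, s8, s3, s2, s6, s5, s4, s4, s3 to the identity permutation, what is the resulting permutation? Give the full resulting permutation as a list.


Starting with identity [1, 2, 3, 4, 5, 6, 7, 8, 9].
Apply generators in sequence:
  After s8: [1, 2, 3, 4, 5, 6, 7, 9, 8]
  After s8: [1, 2, 3, 4, 5, 6, 7, 8, 9]
  After s3: [1, 2, 4, 3, 5, 6, 7, 8, 9]
  After s2: [1, 4, 2, 3, 5, 6, 7, 8, 9]
  After s6: [1, 4, 2, 3, 5, 7, 6, 8, 9]
  After s5: [1, 4, 2, 3, 7, 5, 6, 8, 9]
  After s4: [1, 4, 2, 7, 3, 5, 6, 8, 9]
  After s4: [1, 4, 2, 3, 7, 5, 6, 8, 9]
  After s3: [1, 4, 3, 2, 7, 5, 6, 8, 9]
Final permutation: [1, 4, 3, 2, 7, 5, 6, 8, 9]

[1, 4, 3, 2, 7, 5, 6, 8, 9]


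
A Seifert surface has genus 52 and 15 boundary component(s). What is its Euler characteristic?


chi = 2 - 2g - b
= 2 - 2*52 - 15
= 2 - 104 - 15 = -117

-117


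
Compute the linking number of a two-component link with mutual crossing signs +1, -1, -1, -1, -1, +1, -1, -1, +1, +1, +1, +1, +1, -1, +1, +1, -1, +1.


Step 1: Count positive crossings: 10
Step 2: Count negative crossings: 8
Step 3: Sum of signs = 10 - 8 = 2
Step 4: Linking number = sum/2 = 2/2 = 1

1


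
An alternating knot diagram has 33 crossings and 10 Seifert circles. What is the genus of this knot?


For alternating knots, g = (c - s + 1)/2.
= (33 - 10 + 1)/2
= 24/2 = 12

12


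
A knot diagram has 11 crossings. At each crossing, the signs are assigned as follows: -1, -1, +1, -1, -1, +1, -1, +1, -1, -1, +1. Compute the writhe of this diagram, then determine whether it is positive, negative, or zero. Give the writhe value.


Step 1: Count positive crossings (+1).
Positive crossings: 4
Step 2: Count negative crossings (-1).
Negative crossings: 7
Step 3: Writhe = (positive) - (negative)
w = 4 - 7 = -3
Step 4: |w| = 3, and w is negative

-3


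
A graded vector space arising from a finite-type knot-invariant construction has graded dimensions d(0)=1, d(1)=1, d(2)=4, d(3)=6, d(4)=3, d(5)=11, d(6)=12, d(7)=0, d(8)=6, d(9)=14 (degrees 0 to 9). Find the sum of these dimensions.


Total dimension = d(0) + d(1) + ... + d(9)
= 1 + 1 + 4 + 6 + 3 + 11 + 12 + 0 + 6 + 14
= 58

58


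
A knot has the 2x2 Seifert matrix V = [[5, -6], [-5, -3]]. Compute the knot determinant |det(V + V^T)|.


Step 1: Form V + V^T where V = [[5, -6], [-5, -3]]
  V^T = [[5, -5], [-6, -3]]
  V + V^T = [[10, -11], [-11, -6]]
Step 2: det(V + V^T) = 10*(-6) - (-11)*(-11)
  = -60 - 121 = -181
Step 3: Knot determinant = |det(V + V^T)| = |-181| = 181

181


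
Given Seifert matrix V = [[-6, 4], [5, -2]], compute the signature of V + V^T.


Step 1: V + V^T = [[-12, 9], [9, -4]]
Step 2: trace = -16, det = -33
Step 3: Discriminant = (-16)^2 - 4*(-33) = 388
Step 4: Eigenvalues: 1.84886, -17.8489
Step 5: Signature = (# positive eigenvalues) - (# negative eigenvalues) = 0

0


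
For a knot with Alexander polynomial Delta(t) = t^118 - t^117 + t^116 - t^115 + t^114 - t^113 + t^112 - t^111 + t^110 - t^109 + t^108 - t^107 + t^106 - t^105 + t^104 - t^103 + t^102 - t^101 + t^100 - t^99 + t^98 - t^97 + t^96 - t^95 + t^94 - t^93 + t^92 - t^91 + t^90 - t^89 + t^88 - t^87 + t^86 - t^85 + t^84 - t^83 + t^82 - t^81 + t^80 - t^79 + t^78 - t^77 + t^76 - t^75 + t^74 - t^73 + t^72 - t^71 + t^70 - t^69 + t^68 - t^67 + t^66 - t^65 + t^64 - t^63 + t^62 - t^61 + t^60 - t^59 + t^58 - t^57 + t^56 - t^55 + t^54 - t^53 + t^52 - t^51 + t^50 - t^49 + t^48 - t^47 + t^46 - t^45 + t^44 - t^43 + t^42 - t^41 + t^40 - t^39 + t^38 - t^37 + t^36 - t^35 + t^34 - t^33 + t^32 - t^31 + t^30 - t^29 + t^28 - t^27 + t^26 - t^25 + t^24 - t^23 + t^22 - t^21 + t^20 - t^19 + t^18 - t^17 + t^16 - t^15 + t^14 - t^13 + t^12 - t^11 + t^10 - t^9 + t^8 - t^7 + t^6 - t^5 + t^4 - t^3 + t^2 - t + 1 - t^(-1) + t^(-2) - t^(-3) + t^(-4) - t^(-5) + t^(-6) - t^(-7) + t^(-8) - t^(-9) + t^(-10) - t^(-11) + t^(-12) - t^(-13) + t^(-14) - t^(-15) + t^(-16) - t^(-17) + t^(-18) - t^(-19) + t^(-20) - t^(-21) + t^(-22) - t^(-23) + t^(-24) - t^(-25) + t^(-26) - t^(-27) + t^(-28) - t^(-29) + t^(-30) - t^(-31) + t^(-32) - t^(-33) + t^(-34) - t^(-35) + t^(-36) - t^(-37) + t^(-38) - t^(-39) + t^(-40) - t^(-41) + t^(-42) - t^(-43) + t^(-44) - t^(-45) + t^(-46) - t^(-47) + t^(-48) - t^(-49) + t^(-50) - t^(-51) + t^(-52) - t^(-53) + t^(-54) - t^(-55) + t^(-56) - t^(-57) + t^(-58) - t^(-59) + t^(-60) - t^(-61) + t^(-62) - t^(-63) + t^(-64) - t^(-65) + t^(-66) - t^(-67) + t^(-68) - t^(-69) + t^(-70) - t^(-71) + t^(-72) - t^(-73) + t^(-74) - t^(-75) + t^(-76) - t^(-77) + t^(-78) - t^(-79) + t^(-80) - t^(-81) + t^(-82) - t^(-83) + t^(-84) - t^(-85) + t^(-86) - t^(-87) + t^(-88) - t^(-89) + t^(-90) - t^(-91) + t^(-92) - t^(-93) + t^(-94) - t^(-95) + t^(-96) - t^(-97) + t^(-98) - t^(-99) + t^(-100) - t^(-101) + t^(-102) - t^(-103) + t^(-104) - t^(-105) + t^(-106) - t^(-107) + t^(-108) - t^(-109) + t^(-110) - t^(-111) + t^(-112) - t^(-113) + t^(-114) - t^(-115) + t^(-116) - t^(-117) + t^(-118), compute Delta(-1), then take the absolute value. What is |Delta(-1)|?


Step 1: The polynomial has 237 terms with alternating signs, exponents from 118 down to -118.
Step 2: Substitute t = -1. The i-th term has coefficient (-1)^i and exponent (m-i),
  so its value is (-1)^i * (-1)^(m-i) = (-1)^m = 1 for every i.
Step 3: All 237 terms equal 1, so Delta(-1) = 237 * (1) = 237
Step 4: |Delta(-1)| = 237

237


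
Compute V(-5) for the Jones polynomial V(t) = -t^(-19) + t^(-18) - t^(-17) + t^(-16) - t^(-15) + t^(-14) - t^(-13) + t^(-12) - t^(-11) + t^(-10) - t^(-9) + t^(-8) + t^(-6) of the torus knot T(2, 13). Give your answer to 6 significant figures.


Substituting t = -5 into V(t) = -t^(-19) + t^(-18) - t^(-17) + t^(-16) - t^(-15) + t^(-14) - t^(-13) + t^(-12) - t^(-11) + t^(-10) - t^(-9) + t^(-8) + t^(-6):
  (-)t^(-19) = 5.24288e-14
  (+)t^(-18) = 2.62144e-13
  (-)t^(-17) = 1.31072e-12
  (+)t^(-16) = 6.5536e-12
  (-)t^(-15) = 3.2768e-11
  (+)t^(-14) = 1.6384e-10
  (-)t^(-13) = 8.192e-10
  (+)t^(-12) = 4.096e-09
  (-)t^(-11) = 2.048e-08
  (+)t^(-10) = 1.024e-07
  (-)t^(-9) = 5.12e-07
  (+)t^(-8) = 2.56e-06
  (+)t^(-6) = 6.4e-05
Sum = (5.24288e-14) + (2.62144e-13) + (1.31072e-12) + (6.5536e-12) + (3.2768e-11) + (1.6384e-10) + (8.192e-10) + (4.096e-09) + (2.048e-08) + (1.024e-07) + (5.12e-07) + (2.56e-06) + (6.4e-05)
= 6.719999999e-05
Rounded to 6 significant figures: 6.72e-05

6.72e-05


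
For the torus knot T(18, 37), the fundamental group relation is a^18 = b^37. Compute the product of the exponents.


The relation is a^18 = b^37.
Product of exponents = 18 * 37
= 666

666


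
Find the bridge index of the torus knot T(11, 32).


The bridge number of T(p,q) is min(p,q).
min(11, 32) = 11

11


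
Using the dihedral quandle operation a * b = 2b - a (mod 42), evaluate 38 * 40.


38 * 40 = 2*40 - 38 mod 42
= 80 - 38 mod 42
= 42 mod 42 = 0

0


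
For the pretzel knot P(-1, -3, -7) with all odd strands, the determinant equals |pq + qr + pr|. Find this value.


Step 1: Compute pq + qr + pr.
pq = (-1)*(-3) = 3
qr = (-3)*(-7) = 21
pr = (-1)*(-7) = 7
pq + qr + pr = 3 + 21 + 7 = 31
Step 2: Take absolute value.
det(P(-1,-3,-7)) = |31| = 31

31


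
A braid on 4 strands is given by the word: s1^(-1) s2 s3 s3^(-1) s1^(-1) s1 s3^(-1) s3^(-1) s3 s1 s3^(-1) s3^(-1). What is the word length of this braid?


The word length counts the number of generators (including inverses).
Listing each generator: s1^(-1), s2, s3, s3^(-1), s1^(-1), s1, s3^(-1), s3^(-1), s3, s1, s3^(-1), s3^(-1)
There are 12 generators in this braid word.

12


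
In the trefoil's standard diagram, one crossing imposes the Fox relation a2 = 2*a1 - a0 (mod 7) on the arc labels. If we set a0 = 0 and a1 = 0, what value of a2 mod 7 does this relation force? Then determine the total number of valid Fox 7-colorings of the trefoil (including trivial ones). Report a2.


Step 1: Apply the given crossing relation 2*a1 - a0 - a2 = 0 (mod 7).
  a2 = 2*a1 - a0 mod 7
  a2 = 2*0 - 0 mod 7
  a2 = 0 - 0 mod 7
  a2 = 0 mod 7 = 0
Step 2: The trefoil has determinant 3.
  Number of Fox p-colorings (p prime) is p^2 if p = 3, else p.
  Since 7 does not divide 3, only trivial (constant) colorings exist.
  (Here a0 = a1 = a2 = 0, the constant coloring, which is valid.)
  Total colorings = 7
Step 3: a2 = 0, total Fox 7-colorings = 7

0


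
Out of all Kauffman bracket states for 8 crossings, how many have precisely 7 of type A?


We choose which 7 of 8 crossings get A-smoothings.
C(8, 7) = 8! / (7! * 1!)
= 8

8


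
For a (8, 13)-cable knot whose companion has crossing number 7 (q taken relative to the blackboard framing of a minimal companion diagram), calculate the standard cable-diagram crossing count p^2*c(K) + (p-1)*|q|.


Step 1: Each of the c(K) crossings of the companion diagram becomes p*p = p^2 crossings among the p parallel strands, and each of the |q| twists s_1 s_2 ... s_(p-1) adds (p-1) crossings.
  Crossings = p^2 * c(K) + (p-1)*|q|
Step 2: = 8^2 * 7 + (8-1)*13
Step 3: = 64*7 + 7*13
Step 4: = 448 + 91 = 539

539


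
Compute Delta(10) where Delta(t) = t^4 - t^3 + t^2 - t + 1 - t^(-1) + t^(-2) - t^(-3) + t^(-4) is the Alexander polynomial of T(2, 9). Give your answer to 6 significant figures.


Substituting t = 10 into Delta(t) = t^4 - t^3 + t^2 - t + 1 - t^(-1) + t^(-2) - t^(-3) + t^(-4):
Term values: (10000) + (-1000) + (100) + (-10) + (1) + (-0.1) + (0.01) + (-0.001) + (0.0001)
Sum = 9090.9091
Rounded to 6 significant figures: 9090.91

9090.91


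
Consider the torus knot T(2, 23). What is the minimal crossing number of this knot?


For a torus knot T(p, q) with gcd(p,q)=1,
the crossing number is min(p*(q-1), q*(p-1)).
p*(q-1) = 2*22 = 44
q*(p-1) = 23*1 = 23
min(44, 23) = 23

23


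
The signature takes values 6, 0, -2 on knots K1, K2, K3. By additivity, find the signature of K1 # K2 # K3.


The signature is additive under connected sum.
signature(K1 # K2 # K3) = (6) + (0) + (-2)
= 4

4


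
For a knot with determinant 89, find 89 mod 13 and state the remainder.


Step 1: A knot is p-colorable if and only if p divides its determinant.
Step 2: Compute 89 mod 13.
89 = 6 * 13 + 11
Step 3: 89 mod 13 = 11
Step 4: The knot is 13-colorable: no

11
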